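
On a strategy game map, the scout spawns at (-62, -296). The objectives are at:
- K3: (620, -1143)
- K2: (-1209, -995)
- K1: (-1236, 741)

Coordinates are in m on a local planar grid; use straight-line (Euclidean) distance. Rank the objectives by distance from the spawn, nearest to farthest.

K3, K2, K1

Computing each straight-line distance from (-62, -296):
K3 (620, -1143): 1087.4 m
K2 (-1209, -995): 1343.2 m
K1 (-1236, 741): 1566.4 m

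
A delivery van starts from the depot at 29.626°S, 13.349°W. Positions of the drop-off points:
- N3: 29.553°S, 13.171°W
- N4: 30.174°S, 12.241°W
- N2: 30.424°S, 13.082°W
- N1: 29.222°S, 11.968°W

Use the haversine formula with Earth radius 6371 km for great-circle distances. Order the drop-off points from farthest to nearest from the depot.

Distances from the depot:
N1 29.222°S, 11.968°W: 141.1 km
N4 30.174°S, 12.241°W: 123.0 km
N2 30.424°S, 13.082°W: 92.4 km
N3 29.553°S, 13.171°W: 19.0 km

N1, N4, N2, N3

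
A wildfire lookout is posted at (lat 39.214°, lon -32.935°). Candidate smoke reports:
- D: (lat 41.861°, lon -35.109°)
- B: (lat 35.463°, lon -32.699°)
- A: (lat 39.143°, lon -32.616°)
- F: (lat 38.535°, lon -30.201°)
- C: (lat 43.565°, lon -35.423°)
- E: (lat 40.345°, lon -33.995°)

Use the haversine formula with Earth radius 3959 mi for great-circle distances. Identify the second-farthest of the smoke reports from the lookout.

Distance to each, sorted:
C: 327.1 mi
B: 259.5 mi
D: 215.6 mi
F: 154.4 mi
E: 96.3 mi
A: 17.8 mi
The second-farthest is B at 259.5 mi.

B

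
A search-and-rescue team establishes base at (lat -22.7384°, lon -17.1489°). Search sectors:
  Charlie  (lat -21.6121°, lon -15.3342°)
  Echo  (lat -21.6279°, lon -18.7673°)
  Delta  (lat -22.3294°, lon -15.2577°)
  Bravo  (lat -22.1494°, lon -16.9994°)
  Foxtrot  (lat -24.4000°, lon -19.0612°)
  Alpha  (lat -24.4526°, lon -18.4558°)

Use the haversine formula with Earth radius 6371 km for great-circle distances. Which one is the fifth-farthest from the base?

Distances from the base ((lat -22.7384°, lon -17.1489°)):
Foxtrot: 268.5 km
Alpha: 232.5 km
Charlie: 224.9 km
Echo: 207.4 km
Delta: 199.5 km
Bravo: 67.3 km
The fifth-farthest is Delta at 199.5 km.

Delta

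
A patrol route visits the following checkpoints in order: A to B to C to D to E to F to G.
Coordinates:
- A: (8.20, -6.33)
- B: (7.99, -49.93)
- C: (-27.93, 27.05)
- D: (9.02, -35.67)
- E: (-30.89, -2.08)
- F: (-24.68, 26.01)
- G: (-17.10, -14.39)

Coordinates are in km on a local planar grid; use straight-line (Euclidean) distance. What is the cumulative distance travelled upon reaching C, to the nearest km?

Leg distances:
A→B: 43.6 km  (cumulative 43.6 km)
B→C: 84.9 km  (cumulative 128.5 km)
Cumulative distance at C ≈ 129 km.

129 km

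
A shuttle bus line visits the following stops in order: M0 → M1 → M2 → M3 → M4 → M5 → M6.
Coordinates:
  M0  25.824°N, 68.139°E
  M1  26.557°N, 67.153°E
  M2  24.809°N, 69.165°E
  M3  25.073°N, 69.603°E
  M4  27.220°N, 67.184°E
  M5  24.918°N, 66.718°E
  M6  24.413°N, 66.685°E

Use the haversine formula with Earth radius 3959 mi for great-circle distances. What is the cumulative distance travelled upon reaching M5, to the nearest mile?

Leg distances:
M0→M1: 79.4 mi  (cumulative 79.4 mi)
M1→M2: 174.0 mi  (cumulative 253.4 mi)
M2→M3: 33.0 mi  (cumulative 286.4 mi)
M3→M4: 211.0 mi  (cumulative 497.4 mi)
M4→M5: 161.7 mi  (cumulative 659.0 mi)
Cumulative distance at M5 ≈ 659 mi.

659 mi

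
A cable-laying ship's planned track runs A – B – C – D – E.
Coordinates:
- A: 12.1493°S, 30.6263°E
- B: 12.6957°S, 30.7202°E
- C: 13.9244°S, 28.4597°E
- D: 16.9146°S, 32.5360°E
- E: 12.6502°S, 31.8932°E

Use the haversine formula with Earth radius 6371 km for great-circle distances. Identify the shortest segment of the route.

A–B

Leg distances:
A→B: 61.6 km
B→C: 280.2 km
C→D: 549.0 km
D→E: 479.2 km
The shortest leg is A–B at 61.6 km.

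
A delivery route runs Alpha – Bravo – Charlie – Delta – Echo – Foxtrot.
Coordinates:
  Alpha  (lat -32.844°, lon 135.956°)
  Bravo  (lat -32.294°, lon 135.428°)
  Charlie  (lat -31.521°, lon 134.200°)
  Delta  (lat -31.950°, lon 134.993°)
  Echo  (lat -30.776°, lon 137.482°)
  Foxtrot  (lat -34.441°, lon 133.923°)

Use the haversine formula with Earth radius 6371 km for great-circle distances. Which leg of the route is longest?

Leg distances:
Alpha→Bravo: 78.7 km
Bravo→Charlie: 144.3 km
Charlie→Delta: 88.9 km
Delta→Echo: 270.0 km
Echo→Foxtrot: 526.4 km
The longest leg is Echo–Foxtrot at 526.4 km.

Echo–Foxtrot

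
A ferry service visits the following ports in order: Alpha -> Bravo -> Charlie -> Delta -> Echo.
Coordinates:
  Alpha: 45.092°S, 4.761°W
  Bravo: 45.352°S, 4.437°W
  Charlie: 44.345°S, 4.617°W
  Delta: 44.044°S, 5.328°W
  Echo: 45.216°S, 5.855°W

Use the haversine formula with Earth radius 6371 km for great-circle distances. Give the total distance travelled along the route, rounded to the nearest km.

354 km

Leg distances:
Alpha→Bravo: 38.5 km  (cumulative 38.5 km)
Bravo→Charlie: 112.9 km  (cumulative 151.3 km)
Charlie→Delta: 65.8 km  (cumulative 217.2 km)
Delta→Echo: 136.8 km  (cumulative 354.0 km)
Total route length ≈ 354 km.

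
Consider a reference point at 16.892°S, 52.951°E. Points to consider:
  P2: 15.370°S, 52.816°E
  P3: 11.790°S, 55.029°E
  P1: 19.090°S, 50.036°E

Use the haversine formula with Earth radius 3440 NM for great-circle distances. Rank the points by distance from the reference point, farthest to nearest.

P3, P1, P2

Computing each great-circle distance from 16.892°S, 52.951°E:
P3 11.790°S, 55.029°E: 329.3 NM
P1 19.090°S, 50.036°E: 212.4 NM
P2 15.370°S, 52.816°E: 91.7 NM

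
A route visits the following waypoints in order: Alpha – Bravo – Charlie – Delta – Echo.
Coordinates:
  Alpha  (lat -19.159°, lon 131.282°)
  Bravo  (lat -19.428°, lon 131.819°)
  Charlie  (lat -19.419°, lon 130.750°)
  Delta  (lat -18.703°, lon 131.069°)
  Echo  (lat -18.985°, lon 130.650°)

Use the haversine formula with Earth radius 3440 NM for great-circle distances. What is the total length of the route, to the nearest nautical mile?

171 NM

Leg distances:
Alpha→Bravo: 34.5 NM  (cumulative 34.5 NM)
Bravo→Charlie: 60.5 NM  (cumulative 95.0 NM)
Charlie→Delta: 46.6 NM  (cumulative 141.6 NM)
Delta→Echo: 29.2 NM  (cumulative 170.8 NM)
Total route length ≈ 171 NM.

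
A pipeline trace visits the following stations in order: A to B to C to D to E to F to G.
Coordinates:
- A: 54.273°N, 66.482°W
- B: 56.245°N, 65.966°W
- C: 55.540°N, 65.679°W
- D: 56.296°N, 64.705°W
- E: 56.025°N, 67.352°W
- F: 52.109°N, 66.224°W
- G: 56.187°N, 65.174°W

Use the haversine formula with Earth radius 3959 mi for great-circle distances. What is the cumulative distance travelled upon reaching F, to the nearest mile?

Leg distances:
A→B: 137.8 mi  (cumulative 137.8 mi)
B→C: 50.0 mi  (cumulative 187.7 mi)
C→D: 64.4 mi  (cumulative 252.2 mi)
D→E: 103.6 mi  (cumulative 355.7 mi)
E→F: 274.4 mi  (cumulative 630.1 mi)
Cumulative distance at F ≈ 630 mi.

630 mi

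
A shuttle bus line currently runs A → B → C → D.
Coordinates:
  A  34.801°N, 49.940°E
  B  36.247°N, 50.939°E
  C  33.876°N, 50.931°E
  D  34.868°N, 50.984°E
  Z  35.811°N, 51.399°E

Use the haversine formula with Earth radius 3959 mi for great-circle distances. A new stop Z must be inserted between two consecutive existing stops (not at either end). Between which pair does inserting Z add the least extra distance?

Added distance for inserting Z between each consecutive pair:
A–B: 32.9 mi
B–C: 12.1 mi
C–D: 136.9 mi
Smallest added distance is 12.1 mi, inserting between B and C.

between B and C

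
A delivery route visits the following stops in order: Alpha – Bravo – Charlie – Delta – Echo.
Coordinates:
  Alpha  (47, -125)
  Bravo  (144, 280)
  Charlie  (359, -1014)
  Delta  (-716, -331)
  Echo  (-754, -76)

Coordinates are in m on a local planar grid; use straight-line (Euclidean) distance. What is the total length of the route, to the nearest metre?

Leg distances:
Alpha→Bravo: 416.5 m  (cumulative 416.5 m)
Bravo→Charlie: 1311.7 m  (cumulative 1728.2 m)
Charlie→Delta: 1273.6 m  (cumulative 3001.8 m)
Delta→Echo: 257.8 m  (cumulative 3259.6 m)
Total route length ≈ 3260 m.

3260 m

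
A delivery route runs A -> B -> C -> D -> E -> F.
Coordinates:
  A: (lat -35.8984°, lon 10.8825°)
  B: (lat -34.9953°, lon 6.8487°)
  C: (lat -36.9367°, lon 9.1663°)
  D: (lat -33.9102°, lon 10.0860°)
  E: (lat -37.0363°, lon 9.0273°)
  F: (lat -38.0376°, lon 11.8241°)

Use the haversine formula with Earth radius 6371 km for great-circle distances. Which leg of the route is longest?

Leg distances:
A→B: 378.9 km
B→C: 300.2 km
C→D: 346.7 km
D→E: 360.6 km
E→F: 270.6 km
The longest leg is A–B at 378.9 km.

A–B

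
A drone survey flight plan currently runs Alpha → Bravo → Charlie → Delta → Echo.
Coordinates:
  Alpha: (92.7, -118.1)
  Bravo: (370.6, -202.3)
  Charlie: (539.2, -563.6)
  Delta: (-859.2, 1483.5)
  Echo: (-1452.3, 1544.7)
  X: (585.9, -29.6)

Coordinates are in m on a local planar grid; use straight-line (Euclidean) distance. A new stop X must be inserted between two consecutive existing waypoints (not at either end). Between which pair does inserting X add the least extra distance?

between Charlie and Delta

Added distance for inserting X between each consecutive pair:
Alpha–Bravo: 486.7 m
Bravo–Charlie: 413.3 m
Charlie–Delta: 149.2 m
Delta–Echo: 4071.5 m
Smallest added distance is 149.2 m, inserting between Charlie and Delta.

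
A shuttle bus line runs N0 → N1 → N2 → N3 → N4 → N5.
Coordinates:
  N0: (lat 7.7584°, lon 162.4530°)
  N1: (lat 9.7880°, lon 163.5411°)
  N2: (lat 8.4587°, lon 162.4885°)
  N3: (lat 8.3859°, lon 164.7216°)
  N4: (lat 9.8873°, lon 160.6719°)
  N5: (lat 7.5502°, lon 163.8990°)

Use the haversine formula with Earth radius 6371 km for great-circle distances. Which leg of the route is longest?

N3–N4

Leg distances:
N0→N1: 255.4 km
N1→N2: 187.6 km
N2→N3: 245.8 km
N3→N4: 474.9 km
N4→N5: 439.7 km
The longest leg is N3–N4 at 474.9 km.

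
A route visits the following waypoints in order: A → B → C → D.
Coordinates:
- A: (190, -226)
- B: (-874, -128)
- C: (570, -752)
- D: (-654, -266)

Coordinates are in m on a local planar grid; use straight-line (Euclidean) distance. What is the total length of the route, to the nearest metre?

3959 m

Leg distances:
A→B: 1068.5 m  (cumulative 1068.5 m)
B→C: 1573.1 m  (cumulative 2641.6 m)
C→D: 1317.0 m  (cumulative 3958.5 m)
Total route length ≈ 3959 m.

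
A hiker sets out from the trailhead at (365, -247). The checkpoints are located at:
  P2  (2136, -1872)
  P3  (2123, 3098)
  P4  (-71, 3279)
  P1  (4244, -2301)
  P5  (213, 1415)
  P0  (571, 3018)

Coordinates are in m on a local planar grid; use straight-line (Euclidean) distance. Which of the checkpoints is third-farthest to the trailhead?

Distance to each, sorted:
P1: 4389.3 m
P3: 3778.8 m
P4: 3552.9 m
P0: 3271.5 m
P2: 2403.6 m
P5: 1668.9 m
The third-farthest is P4 at 3552.9 m.

P4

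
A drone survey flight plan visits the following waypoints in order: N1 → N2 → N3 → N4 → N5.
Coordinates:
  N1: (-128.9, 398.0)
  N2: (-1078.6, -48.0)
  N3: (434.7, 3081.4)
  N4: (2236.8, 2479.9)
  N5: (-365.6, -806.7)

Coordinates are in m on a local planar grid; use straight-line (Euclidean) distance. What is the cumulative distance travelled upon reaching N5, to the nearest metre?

10617 m

Leg distances:
N1→N2: 1049.2 m  (cumulative 1049.2 m)
N2→N3: 3476.1 m  (cumulative 4525.3 m)
N3→N4: 1899.8 m  (cumulative 6425.1 m)
N4→N5: 4192.2 m  (cumulative 10617.3 m)
Cumulative distance at N5 ≈ 10617 m.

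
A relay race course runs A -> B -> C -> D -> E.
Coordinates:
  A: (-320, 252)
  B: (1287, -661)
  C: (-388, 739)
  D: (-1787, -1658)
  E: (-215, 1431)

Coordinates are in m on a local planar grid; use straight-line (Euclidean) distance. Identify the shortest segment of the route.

Leg distances:
A→B: 1848.2 m
B→C: 2183.0 m
C→D: 2775.4 m
D→E: 3466.0 m
The shortest leg is A–B at 1848.2 m.

A–B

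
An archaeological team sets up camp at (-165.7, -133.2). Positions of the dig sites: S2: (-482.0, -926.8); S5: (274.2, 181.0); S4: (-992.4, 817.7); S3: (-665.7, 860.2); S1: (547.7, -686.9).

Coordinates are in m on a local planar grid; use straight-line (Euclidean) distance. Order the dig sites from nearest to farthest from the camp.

Distance from the camp at (-165.7, -133.2) to each:
S5 (274.2, 181.0): 540.6 m
S2 (-482.0, -926.8): 854.3 m
S1 (547.7, -686.9): 903.1 m
S3 (-665.7, 860.2): 1112.1 m
S4 (-992.4, 817.7): 1260.0 m

S5, S2, S1, S3, S4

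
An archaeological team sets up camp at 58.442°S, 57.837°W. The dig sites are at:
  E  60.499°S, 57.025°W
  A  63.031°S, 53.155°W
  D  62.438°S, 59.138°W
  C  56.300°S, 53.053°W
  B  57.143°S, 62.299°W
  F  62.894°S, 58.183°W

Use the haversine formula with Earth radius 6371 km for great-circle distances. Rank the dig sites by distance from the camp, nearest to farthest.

E, B, C, D, F, A

Distances from the camp:
E 60.499°S, 57.025°W: 233.3 km
B 57.143°S, 62.299°W: 301.2 km
C 56.300°S, 53.053°W: 372.7 km
D 62.438°S, 59.138°W: 450.0 km
F 62.894°S, 58.183°W: 495.4 km
A 63.031°S, 53.155°W: 569.9 km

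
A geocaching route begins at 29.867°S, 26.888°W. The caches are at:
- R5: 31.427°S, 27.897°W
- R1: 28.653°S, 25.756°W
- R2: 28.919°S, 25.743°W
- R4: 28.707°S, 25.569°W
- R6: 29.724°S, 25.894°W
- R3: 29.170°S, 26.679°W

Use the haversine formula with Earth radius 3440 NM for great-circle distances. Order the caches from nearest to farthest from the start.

R3, R6, R2, R1, R4, R5

Distances from the start:
R3 29.170°S, 26.679°W: 43.2 NM
R6 29.724°S, 25.894°W: 52.5 NM
R2 28.919°S, 25.743°W: 82.6 NM
R1 28.653°S, 25.756°W: 94.0 NM
R4 28.707°S, 25.569°W: 98.1 NM
R5 31.427°S, 27.897°W: 107.2 NM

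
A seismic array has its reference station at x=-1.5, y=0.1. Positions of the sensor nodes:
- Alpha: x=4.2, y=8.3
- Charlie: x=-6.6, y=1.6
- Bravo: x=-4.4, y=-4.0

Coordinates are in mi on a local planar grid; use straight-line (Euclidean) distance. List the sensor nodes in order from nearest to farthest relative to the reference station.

Bravo, Charlie, Alpha

Distances from the reference station:
Bravo x=-4.4, y=-4.0: 5.0 mi
Charlie x=-6.6, y=1.6: 5.3 mi
Alpha x=4.2, y=8.3: 10.0 mi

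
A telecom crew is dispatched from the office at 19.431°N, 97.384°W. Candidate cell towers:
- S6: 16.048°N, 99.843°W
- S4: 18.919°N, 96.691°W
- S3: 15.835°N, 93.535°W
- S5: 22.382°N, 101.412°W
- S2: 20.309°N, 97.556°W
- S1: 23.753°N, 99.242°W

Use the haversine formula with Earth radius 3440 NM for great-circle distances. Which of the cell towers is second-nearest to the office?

S2

Distances from the office (19.431°N, 97.384°W):
S4: 49.9 NM
S2: 53.6 NM
S6: 247.0 NM
S1: 279.4 NM
S5: 287.1 NM
S3: 308.4 NM
The second-nearest is S2 at 53.6 NM.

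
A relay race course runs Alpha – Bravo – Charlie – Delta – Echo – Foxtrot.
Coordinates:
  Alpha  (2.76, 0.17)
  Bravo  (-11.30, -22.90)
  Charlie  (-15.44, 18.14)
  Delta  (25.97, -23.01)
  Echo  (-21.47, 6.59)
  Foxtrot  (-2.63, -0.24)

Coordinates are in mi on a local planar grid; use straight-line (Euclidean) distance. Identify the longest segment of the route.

Charlie–Delta

Leg distances:
Alpha→Bravo: 27.0 mi
Bravo→Charlie: 41.2 mi
Charlie→Delta: 58.4 mi
Delta→Echo: 55.9 mi
Echo→Foxtrot: 20.0 mi
The longest leg is Charlie–Delta at 58.4 mi.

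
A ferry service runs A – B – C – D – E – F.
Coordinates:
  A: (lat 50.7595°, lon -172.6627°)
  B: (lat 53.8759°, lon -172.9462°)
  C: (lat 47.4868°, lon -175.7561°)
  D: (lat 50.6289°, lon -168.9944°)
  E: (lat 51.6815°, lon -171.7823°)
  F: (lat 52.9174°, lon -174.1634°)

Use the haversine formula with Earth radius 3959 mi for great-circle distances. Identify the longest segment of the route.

Leg distances:
A→B: 215.7 mi
B→C: 458.2 mi
C→D: 375.1 mi
D→E: 141.0 mi
E→F: 132.0 mi
The longest leg is B–C at 458.2 mi.

B–C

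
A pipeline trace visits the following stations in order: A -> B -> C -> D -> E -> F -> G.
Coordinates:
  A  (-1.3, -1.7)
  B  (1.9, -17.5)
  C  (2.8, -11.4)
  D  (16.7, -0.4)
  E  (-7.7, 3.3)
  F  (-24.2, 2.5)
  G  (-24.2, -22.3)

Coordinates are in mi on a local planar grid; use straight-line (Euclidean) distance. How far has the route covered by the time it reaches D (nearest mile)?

Leg distances:
A→B: 16.1 mi  (cumulative 16.1 mi)
B→C: 6.2 mi  (cumulative 22.3 mi)
C→D: 17.7 mi  (cumulative 40.0 mi)
Cumulative distance at D ≈ 40 mi.

40 mi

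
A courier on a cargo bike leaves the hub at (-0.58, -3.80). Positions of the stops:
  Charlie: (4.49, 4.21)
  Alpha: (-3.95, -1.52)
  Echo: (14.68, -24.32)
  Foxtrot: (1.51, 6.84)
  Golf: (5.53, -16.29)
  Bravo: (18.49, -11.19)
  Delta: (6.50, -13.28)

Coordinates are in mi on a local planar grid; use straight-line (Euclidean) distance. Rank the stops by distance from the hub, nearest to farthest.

Alpha, Charlie, Foxtrot, Delta, Golf, Bravo, Echo

Distances from the hub:
Alpha (-3.95, -1.52): 4.1 mi
Charlie (4.49, 4.21): 9.5 mi
Foxtrot (1.51, 6.84): 10.8 mi
Delta (6.50, -13.28): 11.8 mi
Golf (5.53, -16.29): 13.9 mi
Bravo (18.49, -11.19): 20.5 mi
Echo (14.68, -24.32): 25.6 mi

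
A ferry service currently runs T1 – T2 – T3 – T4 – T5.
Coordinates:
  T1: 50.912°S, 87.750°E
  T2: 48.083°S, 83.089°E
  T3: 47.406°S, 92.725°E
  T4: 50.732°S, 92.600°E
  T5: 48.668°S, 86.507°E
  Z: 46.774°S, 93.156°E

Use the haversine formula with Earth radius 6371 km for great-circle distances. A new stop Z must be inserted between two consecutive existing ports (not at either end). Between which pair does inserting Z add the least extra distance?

Added distance for inserting Z between each consecutive pair:
T1–T2: 916.5 km
T2–T3: 124.1 km
T3–T4: 149.5 km
T4–T5: 487.4 km
Smallest added distance is 124.1 km, inserting between T2 and T3.

between T2 and T3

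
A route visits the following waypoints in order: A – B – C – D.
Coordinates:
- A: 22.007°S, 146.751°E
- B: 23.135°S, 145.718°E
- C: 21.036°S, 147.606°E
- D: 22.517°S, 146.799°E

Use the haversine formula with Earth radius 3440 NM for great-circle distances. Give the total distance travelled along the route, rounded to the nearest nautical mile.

352 NM

Leg distances:
A→B: 88.7 NM  (cumulative 88.7 NM)
B→C: 164.1 NM  (cumulative 252.7 NM)
C→D: 99.7 NM  (cumulative 352.4 NM)
Total route length ≈ 352 NM.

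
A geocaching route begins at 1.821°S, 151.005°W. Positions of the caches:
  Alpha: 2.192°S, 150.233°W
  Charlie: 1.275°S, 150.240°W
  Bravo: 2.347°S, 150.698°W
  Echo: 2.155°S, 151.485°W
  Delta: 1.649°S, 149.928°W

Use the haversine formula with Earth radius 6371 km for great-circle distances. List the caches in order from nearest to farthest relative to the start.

Distances from the start:
Echo 2.155°S, 151.485°W: 65.0 km
Bravo 2.347°S, 150.698°W: 67.7 km
Alpha 2.192°S, 150.233°W: 95.2 km
Charlie 1.275°S, 150.240°W: 104.5 km
Delta 1.649°S, 149.928°W: 121.2 km

Echo, Bravo, Alpha, Charlie, Delta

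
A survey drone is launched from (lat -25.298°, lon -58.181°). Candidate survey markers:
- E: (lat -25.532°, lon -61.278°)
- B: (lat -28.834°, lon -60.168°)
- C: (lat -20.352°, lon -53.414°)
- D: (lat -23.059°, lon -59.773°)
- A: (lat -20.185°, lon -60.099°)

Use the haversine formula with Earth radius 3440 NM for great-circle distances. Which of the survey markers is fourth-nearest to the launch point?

A

Distances from the launch point ((lat -25.298°, lon -58.181°)):
D: 160.2 NM
E: 168.5 NM
B: 237.4 NM
A: 324.8 NM
C: 397.1 NM
The fourth-nearest is A at 324.8 NM.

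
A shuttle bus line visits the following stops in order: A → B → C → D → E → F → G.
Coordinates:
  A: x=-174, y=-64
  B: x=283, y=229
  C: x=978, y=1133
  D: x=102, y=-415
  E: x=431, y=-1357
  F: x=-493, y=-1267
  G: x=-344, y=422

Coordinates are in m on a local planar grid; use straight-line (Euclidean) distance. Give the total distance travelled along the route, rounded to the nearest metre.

7084 m

Leg distances:
A→B: 542.9 m  (cumulative 542.9 m)
B→C: 1140.3 m  (cumulative 1683.1 m)
C→D: 1778.7 m  (cumulative 3461.8 m)
D→E: 997.8 m  (cumulative 4459.6 m)
E→F: 928.4 m  (cumulative 5388.0 m)
F→G: 1695.6 m  (cumulative 7083.5 m)
Total route length ≈ 7084 m.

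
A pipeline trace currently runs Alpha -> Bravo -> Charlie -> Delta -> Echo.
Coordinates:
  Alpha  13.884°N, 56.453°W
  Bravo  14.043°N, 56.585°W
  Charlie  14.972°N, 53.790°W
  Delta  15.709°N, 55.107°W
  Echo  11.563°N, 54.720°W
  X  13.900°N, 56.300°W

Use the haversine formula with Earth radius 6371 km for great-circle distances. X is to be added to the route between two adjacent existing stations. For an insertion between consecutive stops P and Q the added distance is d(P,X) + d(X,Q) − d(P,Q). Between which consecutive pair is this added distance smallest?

between Bravo and Charlie

Added distance for inserting X between each consecutive pair:
Alpha–Bravo: 28.5 km
Bravo–Charlie: 11.9 km
Charlie–Delta: 370.7 km
Delta–Echo: 86.9 km
Smallest added distance is 11.9 km, inserting between Bravo and Charlie.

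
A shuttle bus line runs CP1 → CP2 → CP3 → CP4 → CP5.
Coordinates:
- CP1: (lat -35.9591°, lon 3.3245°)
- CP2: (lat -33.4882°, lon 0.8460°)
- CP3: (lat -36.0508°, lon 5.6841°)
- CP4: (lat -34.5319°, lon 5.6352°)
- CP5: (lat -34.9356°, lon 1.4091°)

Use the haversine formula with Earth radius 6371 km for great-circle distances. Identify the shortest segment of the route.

Leg distances:
CP1→CP2: 356.1 km
CP2→CP3: 525.7 km
CP3→CP4: 169.0 km
CP4→CP5: 388.8 km
The shortest leg is CP3–CP4 at 169.0 km.

CP3–CP4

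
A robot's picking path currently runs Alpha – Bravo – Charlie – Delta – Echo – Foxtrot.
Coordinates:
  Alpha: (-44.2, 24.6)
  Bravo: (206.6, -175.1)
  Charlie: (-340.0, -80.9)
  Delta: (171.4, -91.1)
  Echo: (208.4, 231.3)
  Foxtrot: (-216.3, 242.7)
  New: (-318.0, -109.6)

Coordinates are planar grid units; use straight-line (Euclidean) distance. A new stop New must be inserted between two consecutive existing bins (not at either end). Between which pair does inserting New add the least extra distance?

between Bravo and Charlie

Added distance for inserting New between each consecutive pair:
Alpha–Bravo: 513.0
Bravo–Charlie: 10.2
Charlie–Delta: 14.4
Delta–Echo: 792.4
Echo–Foxtrot: 569.0
Smallest added distance is 10.2, inserting between Bravo and Charlie.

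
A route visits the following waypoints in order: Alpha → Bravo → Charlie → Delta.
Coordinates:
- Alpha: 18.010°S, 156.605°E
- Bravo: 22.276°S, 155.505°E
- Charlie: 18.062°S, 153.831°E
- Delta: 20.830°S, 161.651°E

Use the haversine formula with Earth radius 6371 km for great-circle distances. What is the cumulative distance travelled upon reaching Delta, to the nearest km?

1864 km

Leg distances:
Alpha→Bravo: 488.1 km  (cumulative 488.1 km)
Bravo→Charlie: 500.1 km  (cumulative 988.1 km)
Charlie→Delta: 875.6 km  (cumulative 1863.8 km)
Cumulative distance at Delta ≈ 1864 km.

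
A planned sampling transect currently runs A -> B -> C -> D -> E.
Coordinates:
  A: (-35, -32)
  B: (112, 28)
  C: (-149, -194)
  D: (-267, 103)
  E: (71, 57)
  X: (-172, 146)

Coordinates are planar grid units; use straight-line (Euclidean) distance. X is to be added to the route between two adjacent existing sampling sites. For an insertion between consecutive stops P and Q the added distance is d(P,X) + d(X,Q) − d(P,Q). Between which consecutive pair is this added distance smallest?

between D and E

Added distance for inserting X between each consecutive pair:
A–B: 373.4
B–C: 305.7
C–D: 125.5
D–E: 21.9
Smallest added distance is 21.9, inserting between D and E.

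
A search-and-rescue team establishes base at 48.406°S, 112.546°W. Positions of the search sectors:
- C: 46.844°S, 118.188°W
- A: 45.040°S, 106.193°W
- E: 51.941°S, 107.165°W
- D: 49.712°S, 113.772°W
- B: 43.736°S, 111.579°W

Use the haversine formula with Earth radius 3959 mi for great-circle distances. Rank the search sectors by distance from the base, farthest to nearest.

A, E, B, C, D

Distances from the base:
A 45.040°S, 106.193°W: 380.1 mi
E 51.941°S, 107.165°W: 341.0 mi
B 43.736°S, 111.579°W: 326.0 mi
C 46.844°S, 118.188°W: 284.0 mi
D 49.712°S, 113.772°W: 105.9 mi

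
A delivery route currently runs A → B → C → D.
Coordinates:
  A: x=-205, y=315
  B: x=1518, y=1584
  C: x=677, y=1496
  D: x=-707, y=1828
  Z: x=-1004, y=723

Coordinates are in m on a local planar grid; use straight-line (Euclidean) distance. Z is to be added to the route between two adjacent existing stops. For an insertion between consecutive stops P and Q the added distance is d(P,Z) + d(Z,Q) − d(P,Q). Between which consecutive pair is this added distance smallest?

Added distance for inserting Z between each consecutive pair:
A–B: 1422.2 m
B–C: 3669.5 m
C–D: 1571.2 m
Smallest added distance is 1422.2 m, inserting between A and B.

between A and B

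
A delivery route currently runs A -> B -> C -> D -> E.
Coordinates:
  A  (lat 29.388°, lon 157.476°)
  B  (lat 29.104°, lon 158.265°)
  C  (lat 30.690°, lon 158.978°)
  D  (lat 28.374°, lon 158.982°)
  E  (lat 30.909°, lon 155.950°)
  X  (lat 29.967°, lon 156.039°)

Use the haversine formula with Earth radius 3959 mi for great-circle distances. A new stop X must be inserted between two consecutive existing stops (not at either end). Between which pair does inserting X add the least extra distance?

Added distance for inserting X between each consecutive pair:
A–B: 190.1 mi
B–C: 211.1 mi
C–D: 231.1 mi
D–E: 21.6 mi
Smallest added distance is 21.6 mi, inserting between D and E.

between D and E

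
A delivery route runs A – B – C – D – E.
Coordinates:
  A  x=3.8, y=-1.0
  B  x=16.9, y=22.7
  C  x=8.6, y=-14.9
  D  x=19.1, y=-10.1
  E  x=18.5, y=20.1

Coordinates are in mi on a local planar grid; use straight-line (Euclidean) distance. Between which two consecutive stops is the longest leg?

B–C

Leg distances:
A→B: 27.1 mi
B→C: 38.5 mi
C→D: 11.5 mi
D→E: 30.2 mi
The longest leg is B–C at 38.5 mi.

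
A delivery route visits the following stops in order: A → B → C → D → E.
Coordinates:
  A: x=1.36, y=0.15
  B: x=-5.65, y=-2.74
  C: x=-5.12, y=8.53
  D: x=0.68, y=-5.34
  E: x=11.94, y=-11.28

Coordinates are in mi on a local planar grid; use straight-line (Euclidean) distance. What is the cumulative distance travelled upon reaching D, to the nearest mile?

34 mi

Leg distances:
A→B: 7.6 mi  (cumulative 7.6 mi)
B→C: 11.3 mi  (cumulative 18.9 mi)
C→D: 15.0 mi  (cumulative 33.9 mi)
Cumulative distance at D ≈ 34 mi.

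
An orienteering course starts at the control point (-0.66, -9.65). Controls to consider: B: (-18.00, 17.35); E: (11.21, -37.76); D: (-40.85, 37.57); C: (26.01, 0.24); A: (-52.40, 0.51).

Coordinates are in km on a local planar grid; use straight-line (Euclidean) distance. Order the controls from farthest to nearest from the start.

Distances from the start:
D (-40.85, 37.57): 62.0 km
A (-52.40, 0.51): 52.7 km
B (-18.00, 17.35): 32.1 km
E (11.21, -37.76): 30.5 km
C (26.01, 0.24): 28.4 km

D, A, B, E, C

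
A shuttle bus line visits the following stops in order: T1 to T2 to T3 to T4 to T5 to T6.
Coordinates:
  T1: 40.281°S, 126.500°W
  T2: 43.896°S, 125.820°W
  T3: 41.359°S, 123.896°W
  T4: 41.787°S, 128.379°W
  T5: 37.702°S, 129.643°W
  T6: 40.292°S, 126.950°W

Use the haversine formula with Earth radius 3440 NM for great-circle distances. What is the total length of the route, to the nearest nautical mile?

Leg distances:
T1→T2: 219.1 NM  (cumulative 219.1 NM)
T2→T3: 174.4 NM  (cumulative 393.6 NM)
T3→T4: 203.0 NM  (cumulative 596.5 NM)
T4→T5: 252.1 NM  (cumulative 848.6 NM)
T5→T6: 199.9 NM  (cumulative 1048.5 NM)
Total route length ≈ 1049 NM.

1049 NM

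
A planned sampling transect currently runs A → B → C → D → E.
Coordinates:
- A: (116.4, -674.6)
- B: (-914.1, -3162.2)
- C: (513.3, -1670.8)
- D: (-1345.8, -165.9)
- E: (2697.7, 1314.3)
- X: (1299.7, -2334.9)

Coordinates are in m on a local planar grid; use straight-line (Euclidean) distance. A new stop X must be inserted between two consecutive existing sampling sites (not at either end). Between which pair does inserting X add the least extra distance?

Added distance for inserting X between each consecutive pair:
A–B: 1709.6 m
B–C: 1328.2 m
C–D: 2058.4 m
D–E: 3022.9 m
Smallest added distance is 1328.2 m, inserting between B and C.

between B and C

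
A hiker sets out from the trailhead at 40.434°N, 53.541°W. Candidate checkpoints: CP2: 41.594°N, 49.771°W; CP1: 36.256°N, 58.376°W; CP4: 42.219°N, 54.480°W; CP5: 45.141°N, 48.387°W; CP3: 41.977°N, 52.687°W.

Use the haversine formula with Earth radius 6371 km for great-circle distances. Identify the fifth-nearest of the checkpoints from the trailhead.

Distance to each, sorted:
CP3: 185.9 km
CP4: 213.4 km
CP2: 341.6 km
CP1: 627.2 km
CP5: 671.1 km
The fifth-nearest is CP5 at 671.1 km.

CP5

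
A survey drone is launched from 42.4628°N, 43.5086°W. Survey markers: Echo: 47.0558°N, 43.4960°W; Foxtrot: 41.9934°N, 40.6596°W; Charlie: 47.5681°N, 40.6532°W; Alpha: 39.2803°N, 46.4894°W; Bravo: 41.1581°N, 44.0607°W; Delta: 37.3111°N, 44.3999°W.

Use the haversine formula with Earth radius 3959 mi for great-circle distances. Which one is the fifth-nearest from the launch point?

Delta

Distances from the launch point (42.4628°N, 43.5086°W):
Bravo: 94.5 mi
Foxtrot: 149.3 mi
Alpha: 269.4 mi
Echo: 317.4 mi
Delta: 359.1 mi
Charlie: 379.3 mi
The fifth-nearest is Delta at 359.1 mi.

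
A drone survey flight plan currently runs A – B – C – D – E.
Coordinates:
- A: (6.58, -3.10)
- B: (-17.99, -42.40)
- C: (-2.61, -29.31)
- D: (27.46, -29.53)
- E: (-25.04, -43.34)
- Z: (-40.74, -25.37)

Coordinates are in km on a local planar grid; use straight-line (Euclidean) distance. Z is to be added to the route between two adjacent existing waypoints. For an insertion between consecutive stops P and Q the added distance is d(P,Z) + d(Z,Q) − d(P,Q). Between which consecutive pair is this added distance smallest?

Added distance for inserting Z between each consecutive pair:
A–B: 34.4 km
B–C: 46.6 km
C–D: 76.6 km
D–E: 37.9 km
Smallest added distance is 34.4 km, inserting between A and B.

between A and B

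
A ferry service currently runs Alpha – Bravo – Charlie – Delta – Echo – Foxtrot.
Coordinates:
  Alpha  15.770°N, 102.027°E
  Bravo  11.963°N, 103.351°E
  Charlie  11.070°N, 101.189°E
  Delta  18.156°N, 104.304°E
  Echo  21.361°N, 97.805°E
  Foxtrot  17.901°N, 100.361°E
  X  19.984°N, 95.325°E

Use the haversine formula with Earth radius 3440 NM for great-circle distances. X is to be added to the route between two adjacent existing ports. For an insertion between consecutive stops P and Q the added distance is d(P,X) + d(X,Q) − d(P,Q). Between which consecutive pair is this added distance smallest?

between Echo and Foxtrot

Added distance for inserting X between each consecutive pair:
Alpha–Bravo: 885.5 NM
Bravo–Charlie: 1163.3 NM
Charlie–Delta: 692.2 NM
Delta–Echo: 268.6 NM
Echo–Foxtrot: 221.0 NM
Smallest added distance is 221.0 NM, inserting between Echo and Foxtrot.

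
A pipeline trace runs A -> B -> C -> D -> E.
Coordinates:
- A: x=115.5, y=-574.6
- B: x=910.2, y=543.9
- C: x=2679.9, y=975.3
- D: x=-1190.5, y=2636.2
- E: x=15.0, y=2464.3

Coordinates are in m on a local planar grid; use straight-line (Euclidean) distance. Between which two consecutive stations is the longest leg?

Leg distances:
A→B: 1372.1 m
B→C: 1821.5 m
C→D: 4211.7 m
D→E: 1217.7 m
The longest leg is C–D at 4211.7 m.

C–D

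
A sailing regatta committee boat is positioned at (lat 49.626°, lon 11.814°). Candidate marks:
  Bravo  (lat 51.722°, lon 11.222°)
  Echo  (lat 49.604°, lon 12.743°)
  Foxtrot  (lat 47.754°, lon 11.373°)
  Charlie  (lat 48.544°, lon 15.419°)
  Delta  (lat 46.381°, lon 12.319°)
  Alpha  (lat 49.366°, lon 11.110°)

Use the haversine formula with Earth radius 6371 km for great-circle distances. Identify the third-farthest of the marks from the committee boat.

Distances from the committee boat ((lat 49.626°, lon 11.814°)):
Delta: 362.8 km
Charlie: 288.8 km
Bravo: 236.8 km
Foxtrot: 210.7 km
Echo: 67.0 km
Alpha: 58.5 km
The third-farthest is Bravo at 236.8 km.

Bravo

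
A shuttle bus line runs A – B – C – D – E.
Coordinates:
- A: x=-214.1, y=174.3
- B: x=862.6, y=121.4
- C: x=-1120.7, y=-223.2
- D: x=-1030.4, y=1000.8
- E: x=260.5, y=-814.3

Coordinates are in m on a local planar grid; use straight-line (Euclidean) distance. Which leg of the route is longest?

D–E

Leg distances:
A→B: 1078.0 m
B→C: 2013.0 m
C→D: 1227.3 m
D→E: 2227.3 m
The longest leg is D–E at 2227.3 m.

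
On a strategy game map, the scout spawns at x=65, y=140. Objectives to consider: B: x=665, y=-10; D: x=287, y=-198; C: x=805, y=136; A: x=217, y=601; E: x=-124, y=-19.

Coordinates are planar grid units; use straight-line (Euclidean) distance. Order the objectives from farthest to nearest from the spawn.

Distance from the spawn at x=65, y=140 to each:
C x=805, y=136: 740.0
B x=665, y=-10: 618.5
A x=217, y=601: 485.4
D x=287, y=-198: 404.4
E x=-124, y=-19: 247.0

C, B, A, D, E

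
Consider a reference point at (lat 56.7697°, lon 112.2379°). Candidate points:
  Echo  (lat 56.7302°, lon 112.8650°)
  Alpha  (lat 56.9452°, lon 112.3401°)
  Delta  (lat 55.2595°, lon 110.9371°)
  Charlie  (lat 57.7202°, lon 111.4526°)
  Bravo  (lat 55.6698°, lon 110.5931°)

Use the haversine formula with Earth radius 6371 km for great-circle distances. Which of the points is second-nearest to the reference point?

Distance to each, sorted:
Alpha: 20.5 km
Echo: 38.5 km
Charlie: 115.8 km
Bravo: 159.0 km
Delta: 186.4 km
The second-nearest is Echo at 38.5 km.

Echo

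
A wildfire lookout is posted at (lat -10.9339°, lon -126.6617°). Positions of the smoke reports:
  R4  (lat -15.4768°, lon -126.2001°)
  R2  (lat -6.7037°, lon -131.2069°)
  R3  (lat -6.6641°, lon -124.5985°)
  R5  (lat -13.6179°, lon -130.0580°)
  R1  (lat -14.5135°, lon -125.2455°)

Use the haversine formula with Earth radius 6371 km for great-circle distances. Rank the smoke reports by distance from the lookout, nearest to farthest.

R1, R5, R4, R3, R2

Computing each great-circle distance from (lat -10.9339°, lon -126.6617°):
R1 (lat -14.5135°, lon -125.2455°): 426.6 km
R5 (lat -13.6179°, lon -130.0580°): 474.6 km
R4 (lat -15.4768°, lon -126.2001°): 507.6 km
R3 (lat -6.6641°, lon -124.5985°): 526.1 km
R2 (lat -6.7037°, lon -131.2069°): 686.0 km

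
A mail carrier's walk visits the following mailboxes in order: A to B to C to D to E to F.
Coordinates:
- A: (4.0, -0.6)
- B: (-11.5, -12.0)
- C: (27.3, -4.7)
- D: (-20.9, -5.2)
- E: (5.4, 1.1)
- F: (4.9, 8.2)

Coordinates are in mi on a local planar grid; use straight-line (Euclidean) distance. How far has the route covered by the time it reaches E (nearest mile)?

134 mi

Leg distances:
A→B: 19.2 mi  (cumulative 19.2 mi)
B→C: 39.5 mi  (cumulative 58.7 mi)
C→D: 48.2 mi  (cumulative 106.9 mi)
D→E: 27.0 mi  (cumulative 134.0 mi)
Cumulative distance at E ≈ 134 mi.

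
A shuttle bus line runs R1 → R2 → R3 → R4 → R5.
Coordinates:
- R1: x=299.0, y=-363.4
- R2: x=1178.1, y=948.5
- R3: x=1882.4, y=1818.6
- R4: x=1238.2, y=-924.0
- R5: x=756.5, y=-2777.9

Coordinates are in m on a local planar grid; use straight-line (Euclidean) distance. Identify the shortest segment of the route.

Leg distances:
R1→R2: 1579.2 m
R2→R3: 1119.4 m
R3→R4: 2817.2 m
R4→R5: 1915.5 m
The shortest leg is R2–R3 at 1119.4 m.

R2–R3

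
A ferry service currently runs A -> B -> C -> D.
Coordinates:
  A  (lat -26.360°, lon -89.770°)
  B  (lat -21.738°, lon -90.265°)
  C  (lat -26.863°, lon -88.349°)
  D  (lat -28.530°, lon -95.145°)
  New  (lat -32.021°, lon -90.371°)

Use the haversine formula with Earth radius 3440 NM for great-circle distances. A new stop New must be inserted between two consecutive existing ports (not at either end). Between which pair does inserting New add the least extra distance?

Added distance for inserting New between each consecutive pair:
A–B: 679.9 NM
B–C: 619.6 NM
C–D: 276.7 NM
Smallest added distance is 276.7 NM, inserting between C and D.

between C and D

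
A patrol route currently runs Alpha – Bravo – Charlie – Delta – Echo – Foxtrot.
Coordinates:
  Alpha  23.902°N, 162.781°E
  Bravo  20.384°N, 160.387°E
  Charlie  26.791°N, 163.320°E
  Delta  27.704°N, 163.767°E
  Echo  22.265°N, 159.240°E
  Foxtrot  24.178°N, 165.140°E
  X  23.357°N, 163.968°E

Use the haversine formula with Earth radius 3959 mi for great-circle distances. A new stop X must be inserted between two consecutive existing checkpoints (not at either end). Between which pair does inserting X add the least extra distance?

between Echo and Foxtrot

Added distance for inserting X between each consecutive pair:
Alpha–Bravo: 104.8 mi
Bravo–Charlie: 68.8 mi
Charlie–Delta: 472.5 mi
Delta–Echo: 140.4 mi
Echo–Foxtrot: 6.5 mi
Smallest added distance is 6.5 mi, inserting between Echo and Foxtrot.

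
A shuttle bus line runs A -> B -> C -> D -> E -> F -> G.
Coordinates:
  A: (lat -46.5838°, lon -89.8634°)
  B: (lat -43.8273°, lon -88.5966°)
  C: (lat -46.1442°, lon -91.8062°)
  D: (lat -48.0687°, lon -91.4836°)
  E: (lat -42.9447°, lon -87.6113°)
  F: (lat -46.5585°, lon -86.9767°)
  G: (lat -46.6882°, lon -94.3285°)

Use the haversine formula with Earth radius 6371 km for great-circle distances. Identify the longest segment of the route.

D–E

Leg distances:
A→B: 322.2 km
B→C: 360.6 km
C→D: 215.4 km
D→E: 644.5 km
E→F: 404.9 km
F→G: 561.4 km
The longest leg is D–E at 644.5 km.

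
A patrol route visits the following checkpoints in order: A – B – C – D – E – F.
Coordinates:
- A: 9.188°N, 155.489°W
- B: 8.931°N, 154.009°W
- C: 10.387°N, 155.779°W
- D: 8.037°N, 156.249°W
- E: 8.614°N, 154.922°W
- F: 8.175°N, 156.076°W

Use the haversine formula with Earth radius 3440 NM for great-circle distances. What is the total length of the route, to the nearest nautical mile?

Leg distances:
A→B: 89.1 NM  (cumulative 89.1 NM)
B→C: 136.4 NM  (cumulative 225.5 NM)
C→D: 143.8 NM  (cumulative 369.4 NM)
D→E: 86.1 NM  (cumulative 455.5 NM)
E→F: 73.4 NM  (cumulative 528.9 NM)
Total route length ≈ 529 NM.

529 NM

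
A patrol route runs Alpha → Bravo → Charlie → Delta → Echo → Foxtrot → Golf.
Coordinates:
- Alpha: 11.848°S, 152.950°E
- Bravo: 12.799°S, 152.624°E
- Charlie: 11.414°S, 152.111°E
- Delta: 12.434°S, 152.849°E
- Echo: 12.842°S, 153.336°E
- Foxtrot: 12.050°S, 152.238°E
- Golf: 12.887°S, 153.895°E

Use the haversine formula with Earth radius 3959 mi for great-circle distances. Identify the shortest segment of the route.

Leg distances:
Alpha→Bravo: 69.3 mi
Bravo→Charlie: 101.8 mi
Charlie→Delta: 86.4 mi
Delta→Echo: 43.3 mi
Echo→Foxtrot: 92.1 mi
Foxtrot→Golf: 125.9 mi
The shortest leg is Delta–Echo at 43.3 mi.

Delta–Echo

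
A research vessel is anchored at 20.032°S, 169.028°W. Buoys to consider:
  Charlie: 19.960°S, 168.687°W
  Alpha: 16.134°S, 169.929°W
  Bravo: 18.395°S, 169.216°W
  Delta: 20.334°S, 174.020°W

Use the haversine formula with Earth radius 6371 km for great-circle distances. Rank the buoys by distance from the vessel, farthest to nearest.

Distance from the vessel at 20.032°S, 169.028°W to each:
Delta 20.334°S, 174.020°W: 522.1 km
Alpha 16.134°S, 169.929°W: 443.8 km
Bravo 18.395°S, 169.216°W: 183.1 km
Charlie 19.960°S, 168.687°W: 36.5 km

Delta, Alpha, Bravo, Charlie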